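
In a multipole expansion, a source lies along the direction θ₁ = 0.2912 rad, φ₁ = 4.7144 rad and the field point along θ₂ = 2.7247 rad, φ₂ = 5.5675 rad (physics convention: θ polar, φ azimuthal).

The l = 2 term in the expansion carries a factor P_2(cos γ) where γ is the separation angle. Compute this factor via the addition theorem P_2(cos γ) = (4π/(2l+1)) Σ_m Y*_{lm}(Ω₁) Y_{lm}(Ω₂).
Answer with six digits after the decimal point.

0.458568

Addition theorem: P_2(cos γ) = (4π/5) Σ_m Y*_{lm}(Ω₁) Y_{lm}(Ω₂), m = −2…2:
  term(m=-2) = -0.00027 - 0.00200j   from Y*(Ω₁)=-0.03184 - 0.00013j, Y(Ω₂)=0.00880 + 0.06272j
  term(m=-1) = -0.03997 + 0.04578j   from Y*(Ω₁)=0.00043 - 0.21246j, Y(Ω₂)=-0.21585 - 0.18767j
  term(m=+0) = 0.26293 + 0.00000j   from Y*(Ω₁)=0.55279 + 0.00000j, Y(Ω₂)=0.47565 + 0.00000j
  term(m=+1) = -0.03997 - 0.04578j   from Y*(Ω₁)=-0.00043 - 0.21246j, Y(Ω₂)=0.21585 - 0.18767j
  term(m=+2) = -0.00027 + 0.00200j   from Y*(Ω₁)=-0.03184 + 0.00013j, Y(Ω₂)=0.00880 - 0.06272j
Σ over m = 0.18246 + 0.00000j; ×(4π/5) → 0.45857 + 0.00000j. Real part: 0.458568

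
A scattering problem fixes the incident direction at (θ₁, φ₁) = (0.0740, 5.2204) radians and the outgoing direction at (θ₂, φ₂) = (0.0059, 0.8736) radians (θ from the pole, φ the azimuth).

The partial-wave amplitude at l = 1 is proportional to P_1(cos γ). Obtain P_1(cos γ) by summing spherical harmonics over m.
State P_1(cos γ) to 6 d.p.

Summing Y*_{l m}(θ₁,φ₁)·Y_{l m}(θ₂,φ₂) over m ∈ [−1, 1]; prefactor 4π/(2·1+1) = 4.188790:
  [-1]  conj(Y_{1,-1})(Ω₁) = +0.012425-0.022317i ; Y_{1,-1}(Ω₂) = +0.001309-0.001563i ; Δ = -0.000019-0.000049i
  [+0]  conj(Y_{1,0})(Ω₁) = +0.487265-0.000000i ; Y_{1,0}(Ω₂) = +0.488594+0.000000i ; Δ = +0.238075+0.000000i
  [+1]  conj(Y_{1,1})(Ω₁) = -0.012425-0.022317i ; Y_{1,1}(Ω₂) = -0.001309-0.001563i ; Δ = -0.000019+0.000049i
Σ over m = +0.238038+0.000000i; ×(4π/3) → +0.997090+0.000000i. Real part: 0.997090

0.997090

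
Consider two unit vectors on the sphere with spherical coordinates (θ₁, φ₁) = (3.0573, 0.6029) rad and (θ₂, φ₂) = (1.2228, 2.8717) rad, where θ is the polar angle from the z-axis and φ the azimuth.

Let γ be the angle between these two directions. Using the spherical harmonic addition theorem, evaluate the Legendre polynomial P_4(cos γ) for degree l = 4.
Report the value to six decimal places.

-0.095427

Summing Y*_{l m}(θ₁,φ₁)·Y_{l m}(θ₂,φ₂) over m ∈ [−4, 4]; prefactor 4π/(2·4+1) = 1.396263:
  [-4]  conj(Y_{4,-4})(Ω₁) = -0.00002 + 0.00001j ; Y_{4,-4}(Ω₂) = 0.16302 + 0.30473j ; Δ = -0.00001 - 0.00000j
  [-3]  conj(Y_{4,-3})(Ω₁) = 0.00018 - 0.00072j ; Y_{4,-3}(Ω₂) = -0.24457 - 0.25675j ; Δ = -0.00023 + 0.00013j
  [-2]  conj(Y_{4,-2})(Ω₁) = 0.00504 + 0.01318j ; Y_{4,-2}(Ω₂) = -0.04716 - 0.02825j ; Δ = 0.00013 - 0.00076j
  [-1]  conj(Y_{4,-1})(Ω₁) = -0.12914 - 0.08890j ; Y_{4,-1}(Ω₂) = 0.31952 + 0.08839j ; Δ = -0.03341 - 0.03982j
  [+0]  conj(Y_{4,0})(Ω₁) = 0.81648 + 0.00000j ; Y_{4,0}(Ω₂) = -0.00163 + 0.00000j ; Δ = -0.00133 + 0.00000j
  [+1]  conj(Y_{4,1})(Ω₁) = 0.12914 - 0.08890j ; Y_{4,1}(Ω₂) = -0.31952 + 0.08839j ; Δ = -0.03341 + 0.03982j
  [+2]  conj(Y_{4,2})(Ω₁) = 0.00504 - 0.01318j ; Y_{4,2}(Ω₂) = -0.04716 + 0.02825j ; Δ = 0.00013 + 0.00076j
  [+3]  conj(Y_{4,3})(Ω₁) = -0.00018 - 0.00072j ; Y_{4,3}(Ω₂) = 0.24457 - 0.25675j ; Δ = -0.00023 - 0.00013j
  [+4]  conj(Y_{4,4})(Ω₁) = -0.00002 - 0.00001j ; Y_{4,4}(Ω₂) = 0.16302 - 0.30473j ; Δ = -0.00001 + 0.00000j
Σ over m = -0.06834 - 0.00000j; ×(4π/9) → -0.09543 - 0.00000j. Real part: -0.095427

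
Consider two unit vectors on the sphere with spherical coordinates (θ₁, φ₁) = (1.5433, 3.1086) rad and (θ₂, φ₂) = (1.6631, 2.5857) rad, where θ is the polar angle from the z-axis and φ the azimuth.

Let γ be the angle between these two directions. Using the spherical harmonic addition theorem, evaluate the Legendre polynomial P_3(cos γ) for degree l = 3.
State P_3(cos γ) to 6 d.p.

Summing Y*_{l m}(θ₁,φ₁)·Y_{l m}(θ₂,φ₂) over m ∈ [−3, 3]; prefactor 4π/(2·3+1) = 1.795196:
  term(m=-3) = +0.000360+0.171667i   from Y*(Ω₁)=-0.414711+0.041182i, Y(Ω₂)=+0.039845-0.409987i
  term(m=-2) = -0.001314-0.002269i   from Y*(Ω₁)=+0.028015-0.001851i, Y(Ω₂)=-0.041381-0.083731i
  term(m=-1) = +0.085918+0.049525i   from Y*(Ω₁)=+0.321662-0.010616i, Y(Ω₂)=+0.261739+0.162603i
  term(m=+0) = -0.003127-0.000000i   from Y*(Ω₁)=-0.030740-0.000000i, Y(Ω₂)=+0.101729+0.000000i
  term(m=+1) = +0.085918-0.049525i   from Y*(Ω₁)=-0.321662-0.010616i, Y(Ω₂)=-0.261739+0.162603i
  term(m=+2) = -0.001314+0.002269i   from Y*(Ω₁)=+0.028015+0.001851i, Y(Ω₂)=-0.041381+0.083731i
  term(m=+3) = +0.000360-0.171667i   from Y*(Ω₁)=+0.414711+0.041182i, Y(Ω₂)=-0.039845-0.409987i
Total Σ_m = +0.166799+0.000000i. Multiply by 1.795196: +0.299437+0.000000i. P_3(cos γ) = 0.299437

0.299437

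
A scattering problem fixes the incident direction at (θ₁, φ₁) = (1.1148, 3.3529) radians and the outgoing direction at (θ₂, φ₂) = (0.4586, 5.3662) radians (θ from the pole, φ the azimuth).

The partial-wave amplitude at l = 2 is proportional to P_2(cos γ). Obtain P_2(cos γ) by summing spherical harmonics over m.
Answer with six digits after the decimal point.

-0.424290

Expand P_2 via completeness: Σ_{m} conj(Y_{2,m}) at Ω₁ times Y_{2,m} at Ω₂ —
  term(m=-2) = -0.01493 + 0.01824j   from Y*(Ω₁)=0.28398 + 0.12771j, Y(Ω₂)=-0.01969 + 0.07309j
  term(m=-1) = -0.04011 - 0.08464j   from Y*(Ω₁)=-0.29864 - 0.06406j, Y(Ω₂)=0.18652 + 0.24342j
  term(m=+0) = -0.05875 + 0.00000j   from Y*(Ω₁)=-0.13191 + 0.00000j, Y(Ω₂)=0.44535 + 0.00000j
  term(m=+1) = -0.04011 + 0.08464j   from Y*(Ω₁)=0.29864 - 0.06406j, Y(Ω₂)=-0.18652 + 0.24342j
  term(m=+2) = -0.01493 - 0.01824j   from Y*(Ω₁)=0.28398 - 0.12771j, Y(Ω₂)=-0.01969 - 0.07309j
Total Σ_m = -0.16882 - 0.00000j. Multiply by 2.513274: -0.42429 - 0.00000j. P_2(cos γ) = -0.424290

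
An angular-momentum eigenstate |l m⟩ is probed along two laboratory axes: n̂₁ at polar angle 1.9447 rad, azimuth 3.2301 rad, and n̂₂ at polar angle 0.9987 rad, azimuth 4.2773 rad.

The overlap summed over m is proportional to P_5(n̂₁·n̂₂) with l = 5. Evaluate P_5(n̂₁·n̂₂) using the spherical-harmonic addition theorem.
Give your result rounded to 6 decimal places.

0.301641

Expand P_5 via completeness: Σ_{m} conj(Y_{5,m}) at Ω₁ times Y_{5,m} at Ω₂ —
  m=-5: -0.29321 - 0.13895j × -0.16042 - 0.11085j = 0.03164 + 0.05479j  (running Σ = 0.03164 + 0.05479j)
  m=-4: -0.37762 - 0.13957j × -0.06700 + 0.39137j = 0.07993 - 0.13844j  (running Σ = 0.11156 - 0.08365j)
  m=-3: -0.05404 - 0.01470j × 0.32498 - 0.08838j = -0.01886 + 0.00000j  (running Σ = 0.09270 - 0.08365j)
  m=-2: 0.31671 + 0.05666j × 0.05046 + 0.05983j = 0.01259 + 0.02181j  (running Σ = 0.10529 - 0.06184j)
  m=-1: 0.14670 + 0.01302j × 0.14748 - 0.31730j = 0.02577 - 0.04463j  (running Σ = 0.13106 - 0.10646j)
  m=0: -0.28973 + 0.00000j × -0.00666 + 0.00000j = 0.00193 + 0.00000j  (running Σ = 0.13299 - 0.10646j)
  m=1: -0.14670 + 0.01302j × -0.14748 - 0.31730j = 0.02577 + 0.04463j  (running Σ = 0.15875 - 0.06184j)
  m=2: 0.31671 - 0.05666j × 0.05046 - 0.05983j = 0.01259 - 0.02181j  (running Σ = 0.17134 - 0.08365j)
  m=3: 0.05404 - 0.01470j × -0.32498 - 0.08838j = -0.01886 - 0.00000j  (running Σ = 0.15248 - 0.08365j)
  m=4: -0.37762 + 0.13957j × -0.06700 - 0.39137j = 0.07993 + 0.13844j  (running Σ = 0.23241 + 0.05479j)
  m=5: 0.29321 - 0.13895j × 0.16042 - 0.11085j = 0.03164 - 0.05479j  (running Σ = 0.26404 + 0.00000j)
Σ over m = 0.26404 + 0.00000j; ×(4π/11) → 0.30164 + 0.00000j. Real part: 0.301641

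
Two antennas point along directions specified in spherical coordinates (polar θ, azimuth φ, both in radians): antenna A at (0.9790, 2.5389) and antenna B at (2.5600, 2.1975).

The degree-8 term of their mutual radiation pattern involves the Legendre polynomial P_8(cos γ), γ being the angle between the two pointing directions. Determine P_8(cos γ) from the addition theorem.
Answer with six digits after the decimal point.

Expand P_8 via completeness: Σ_{m} conj(Y_{8,m}) at Ω₁ times Y_{8,m} at Ω₂ —
  term(m=-8) = (-0.000455, 0.000198)   from Y*(Ω₁)=(0.012639, 0.115332), Y(Ω₂)=(0.001269, 0.004083)
  term(m=-7) = (0.005927, -0.005542)   from Y*(Ω₁)=(0.147782, -0.274716), Y(Ω₂)=(0.024648, 0.008318)
  term(m=-6) = (-0.020328, 0.039275)   from Y*(Ω₁)=(-0.401346, 0.206180), Y(Ω₂)=(0.079848, -0.056839)
  term(m=-5) = (0.010278, -0.074992)   from Y*(Ω₁)=(0.295491, 0.038070), Y(Ω₂)=(0.002051, -0.254050)
  term(m=-4) = (-0.011661, -0.056028)   from Y*(Ω₁)=(0.095162, 0.085304), Y(Ω₂)=(-0.360569, -0.265544)
  term(m=-3) = (0.088850, 0.146031)   from Y*(Ω₁)=(-0.086051, -0.355822), Y(Ω₂)=(-0.444780, 0.142139)
  term(m=-2) = (-0.004533, -0.003687)   from Y*(Ω₁)=(-0.021397, 0.055926), Y(Ω₂)=(-0.030454, 0.092708)
  term(m=-1) = (0.121165, 0.043052)   from Y*(Ω₁)=(-0.276986, 0.190593), Y(Ω₂)=(-0.224294, -0.309765)
  term(m=+0) = (-0.026205, 0.000000)   from Y*(Ω₁)=(0.112309, -0.000000), Y(Ω₂)=(-0.233326, 0.000000)
  term(m=+1) = (0.121165, -0.043052)   from Y*(Ω₁)=(0.276986, 0.190593), Y(Ω₂)=(0.224294, -0.309765)
  term(m=+2) = (-0.004533, 0.003687)   from Y*(Ω₁)=(-0.021397, -0.055926), Y(Ω₂)=(-0.030454, -0.092708)
  term(m=+3) = (0.088850, -0.146031)   from Y*(Ω₁)=(0.086051, -0.355822), Y(Ω₂)=(0.444780, 0.142139)
  term(m=+4) = (-0.011661, 0.056028)   from Y*(Ω₁)=(0.095162, -0.085304), Y(Ω₂)=(-0.360569, 0.265544)
  term(m=+5) = (0.010278, 0.074992)   from Y*(Ω₁)=(-0.295491, 0.038070), Y(Ω₂)=(-0.002051, -0.254050)
  term(m=+6) = (-0.020328, -0.039275)   from Y*(Ω₁)=(-0.401346, -0.206180), Y(Ω₂)=(0.079848, 0.056839)
  term(m=+7) = (0.005927, 0.005542)   from Y*(Ω₁)=(-0.147782, -0.274716), Y(Ω₂)=(-0.024648, 0.008318)
  term(m=+8) = (-0.000455, -0.000198)   from Y*(Ω₁)=(0.012639, -0.115332), Y(Ω₂)=(0.001269, -0.004083)
Accumulated sum (0.352283, 0.000000); after 4π/(2l+1) scaling, (0.260407, 0.000000) ⇒ P_8 = 0.260407

0.260407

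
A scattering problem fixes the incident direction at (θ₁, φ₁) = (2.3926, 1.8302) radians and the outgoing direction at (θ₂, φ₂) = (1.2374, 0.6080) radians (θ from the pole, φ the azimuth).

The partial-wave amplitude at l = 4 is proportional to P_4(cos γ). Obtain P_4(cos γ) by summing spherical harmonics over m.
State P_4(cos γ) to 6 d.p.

Expand P_4 via completeness: Σ_{m} conj(Y_{4,m}) at Ω₁ times Y_{4,m} at Ω₂ —
  m=-4: (0.048348, 0.081919) × (-0.267660, -0.229872) = (0.005890, -0.033040)  (running Σ = (0.005890, -0.033040))
  m=-3: (-0.203150, 0.206092) × (-0.086577, -0.334588) = (0.086544, 0.050129)  (running Σ = (0.092434, 0.017088))
  m=-2: (-0.371006, -0.211837) × (-0.025976, 0.070117) = (0.024491, -0.020511)  (running Σ = (0.116924, -0.003422))
  m=-1: (0.045664, -0.172070) × (-0.270215, 0.188055) = (0.020019, 0.055083)  (running Σ = (0.136944, 0.051661))
  m=0: (-0.319666, -0.000000) × (0.019948, 0.000000) = (-0.006377, -0.000000)  (running Σ = (0.130567, 0.051661))
  m=1: (-0.045664, -0.172070) × (0.270215, 0.188055) = (0.020019, -0.055083)  (running Σ = (0.150587, -0.003422))
  m=2: (-0.371006, 0.211837) × (-0.025976, -0.070117) = (0.024491, 0.020511)  (running Σ = (0.175077, 0.017088))
  m=3: (0.203150, 0.206092) × (0.086577, -0.334588) = (0.086544, -0.050129)  (running Σ = (0.261621, -0.033040))
  m=4: (0.048348, -0.081919) × (-0.267660, 0.229872) = (0.005890, 0.033040)  (running Σ = (0.267511, 0.000000))
Σ over m = (0.267511, 0.000000); ×(4π/9) → (0.373516, 0.000000). Real part: 0.373516

0.373516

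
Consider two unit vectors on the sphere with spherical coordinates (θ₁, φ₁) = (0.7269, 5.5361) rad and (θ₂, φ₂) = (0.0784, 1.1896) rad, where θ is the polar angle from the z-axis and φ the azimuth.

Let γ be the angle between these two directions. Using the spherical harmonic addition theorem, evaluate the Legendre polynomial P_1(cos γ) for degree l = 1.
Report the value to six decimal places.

0.726321

Term-by-term m-sum for l=1 (normalisation 4π/3 = 4.188790):
  [-1]  conj(Y_{1,-1})(Ω₁) = (0.168451, -0.156014) ; Y_{1,-1}(Ω₂) = (0.010067, -0.025117) ; Δ = (-0.002223, -0.005802)
  [+0]  conj(Y_{1,0})(Ω₁) = (0.365102, -0.000000) ; Y_{1,0}(Ω₂) = (0.487102, 0.000000) ; Δ = (0.177842, 0.000000)
  [+1]  conj(Y_{1,1})(Ω₁) = (-0.168451, -0.156014) ; Y_{1,1}(Ω₂) = (-0.010067, -0.025117) ; Δ = (-0.002223, 0.005802)
Accumulated sum (0.173396, 0.000000); after 4π/(2l+1) scaling, (0.726321, 0.000000) ⇒ P_1 = 0.726321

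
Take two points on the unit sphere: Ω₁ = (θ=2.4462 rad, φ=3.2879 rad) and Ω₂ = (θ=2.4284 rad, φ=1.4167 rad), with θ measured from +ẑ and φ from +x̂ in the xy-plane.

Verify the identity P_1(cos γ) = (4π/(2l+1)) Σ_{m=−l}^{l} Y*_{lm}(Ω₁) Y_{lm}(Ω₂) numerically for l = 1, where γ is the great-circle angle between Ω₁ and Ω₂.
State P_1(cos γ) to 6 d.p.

0.456636

Summing Y*_{l m}(θ₁,φ₁)·Y_{l m}(θ₂,φ₂) over m ∈ [−1, 1]; prefactor 4π/(2·1+1) = 4.188790:
  term(m=-1) = (-0.014806, 0.047794)   from Y*(Ω₁)=(-0.218989, -0.032270), Y(Ω₂)=(0.034694, -0.223362)
  term(m=+0) = (0.138625, 0.000000)   from Y*(Ω₁)=(-0.375150, -0.000000), Y(Ω₂)=(-0.369519, 0.000000)
  term(m=+1) = (-0.014806, -0.047794)   from Y*(Ω₁)=(0.218989, -0.032270), Y(Ω₂)=(-0.034694, -0.223362)
Σ over m = (0.109014, 0.000000); ×(4π/3) → (0.456636, 0.000000). Real part: 0.456636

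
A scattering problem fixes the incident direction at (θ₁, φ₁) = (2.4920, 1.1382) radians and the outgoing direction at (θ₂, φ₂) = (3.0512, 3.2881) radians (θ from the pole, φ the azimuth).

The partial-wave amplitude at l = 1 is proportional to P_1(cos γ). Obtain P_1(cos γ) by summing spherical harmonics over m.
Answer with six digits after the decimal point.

0.763198

Addition theorem: P_1(cos γ) = (4π/3) Σ_m Y*_{lm}(Ω₁) Y_{lm}(Ω₂), m = −1…1:
  term(m=-1) = (-0.003567, -0.005455)   from Y*(Ω₁)=(0.087609, 0.189725), Y(Ω₂)=(-0.030854, 0.004553)
  term(m=+0) = (0.189334, 0.000000)   from Y*(Ω₁)=(-0.389089, -0.000000), Y(Ω₂)=(-0.486608, 0.000000)
  term(m=+1) = (-0.003567, 0.005455)   from Y*(Ω₁)=(-0.087609, 0.189725), Y(Ω₂)=(0.030854, 0.004553)
Σ over m = (0.182200, 0.000000); ×(4π/3) → (0.763198, 0.000000). Real part: 0.763198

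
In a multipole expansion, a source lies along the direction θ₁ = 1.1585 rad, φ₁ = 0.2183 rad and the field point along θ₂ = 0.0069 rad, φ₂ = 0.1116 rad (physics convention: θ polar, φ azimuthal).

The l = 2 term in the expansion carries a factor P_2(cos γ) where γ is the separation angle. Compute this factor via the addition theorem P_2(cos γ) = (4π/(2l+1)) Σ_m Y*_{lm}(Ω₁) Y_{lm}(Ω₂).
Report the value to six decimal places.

-0.251538

Summing Y*_{l m}(θ₁,φ₁)·Y_{l m}(θ₂,φ₂) over m ∈ [−2, 2]; prefactor 4π/(2·2+1) = 2.513274:
  m=-2: Y*=+0.293833+0.137112i  Y=+0.000018-0.000004i  product +0.000006+0.000001i
  m=-1: Y*=+0.276899+0.061426i  Y=+0.005297-0.000594i  product +0.001503+0.000161i
  m=+0: Y*=-0.163462-0.000000i  Y=+0.630738+0.000000i  product -0.103102-0.000000i
  m=+1: Y*=-0.276899+0.061426i  Y=-0.005297-0.000594i  product +0.001503-0.000161i
  m=+2: Y*=+0.293833-0.137112i  Y=+0.000018+0.000004i  product +0.000006-0.000001i
Σ over m = -0.100084+0.000000i; ×(4π/5) → -0.251538+0.000000i. Real part: -0.251538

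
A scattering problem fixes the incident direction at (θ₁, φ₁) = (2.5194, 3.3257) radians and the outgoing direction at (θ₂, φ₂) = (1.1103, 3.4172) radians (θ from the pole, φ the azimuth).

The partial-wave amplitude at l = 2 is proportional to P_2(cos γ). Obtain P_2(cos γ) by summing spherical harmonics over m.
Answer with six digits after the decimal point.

-0.462170

Expand P_2 via completeness: Σ_{m} conj(Y_{2,m}) at Ω₁ times Y_{2,m} at Ω₂ —
  m=-2: Y*=0.12241 + 0.04723j  Y=0.26408 - 0.16235j  product 0.03999 - 0.00740j
  m=-1: Y*=0.35970 + 0.06698j  Y=-0.29595 + 0.08369j  product -0.11206 + 0.01028j
  m=+0: Y*=0.30939 + 0.00000j  Y=-0.12854 + 0.00000j  product -0.03977 + 0.00000j
  m=+1: Y*=-0.35970 + 0.06698j  Y=0.29595 + 0.08369j  product -0.11206 - 0.01028j
  m=+2: Y*=0.12241 - 0.04723j  Y=0.26408 + 0.16235j  product 0.03999 + 0.00740j
Total Σ_m = -0.18389 + 0.00000j. Multiply by 2.513274: -0.46217 + 0.00000j. P_2(cos γ) = -0.462170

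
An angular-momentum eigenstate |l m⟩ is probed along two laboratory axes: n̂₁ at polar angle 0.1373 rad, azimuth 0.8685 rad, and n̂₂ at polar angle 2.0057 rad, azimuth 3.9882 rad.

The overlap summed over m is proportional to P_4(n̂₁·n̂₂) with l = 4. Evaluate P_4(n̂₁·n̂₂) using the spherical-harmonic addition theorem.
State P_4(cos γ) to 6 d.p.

-0.348368

Summing Y*_{l m}(θ₁,φ₁)·Y_{l m}(θ₂,φ₂) over m ∈ [−4, 4]; prefactor 4π/(2·4+1) = 1.396263:
  m=-4: Y*=(-0.000147, -0.000051)  Y=(-0.290439, 0.072566)  product (0.000046, 0.000004)
  m=-3: Y*=(-0.002733, 0.001624)  Y=(-0.324267, -0.222687)  product (0.001248, 0.000082)
  m=-2: Y*=(-0.006085, 0.036271)  Y=(-0.008151, -0.066247)  product (0.002452, 0.000107)
  m=-1: Y*=(0.160302, 0.189432)  Y=(-0.210474, 0.237956)  product (-0.078816, -0.001726)
  m=+0: Y*=(0.768316, -0.000000)  Y=(-0.129324, 0.000000)  product (-0.099362, 0.000000)
  m=+1: Y*=(-0.160302, 0.189432)  Y=(0.210474, 0.237956)  product (-0.078816, 0.001726)
  m=+2: Y*=(-0.006085, -0.036271)  Y=(-0.008151, 0.066247)  product (0.002452, -0.000107)
  m=+3: Y*=(0.002733, 0.001624)  Y=(0.324267, -0.222687)  product (0.001248, -0.000082)
  m=+4: Y*=(-0.000147, 0.000051)  Y=(-0.290439, -0.072566)  product (0.000046, -0.000004)
Total Σ_m = (-0.249500, -0.000000). Multiply by 1.396263: (-0.348368, -0.000000). P_4(cos γ) = -0.348368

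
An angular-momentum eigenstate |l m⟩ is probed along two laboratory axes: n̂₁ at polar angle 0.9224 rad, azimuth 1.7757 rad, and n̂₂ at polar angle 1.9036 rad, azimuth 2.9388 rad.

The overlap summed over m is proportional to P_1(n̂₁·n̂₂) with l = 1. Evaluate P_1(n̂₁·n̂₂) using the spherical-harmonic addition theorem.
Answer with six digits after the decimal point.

Addition theorem: P_1(cos γ) = (4π/3) Σ_m Y*_{lm}(Ω₁) Y_{lm}(Ω₂), m = −1…1:
  m=-1: Y*=(-0.056032, 0.269617)  Y=(-0.319846, -0.065766)  product (0.035653, -0.082551)
  m=+0: Y*=(0.295071, -0.000000)  Y=(-0.159624, 0.000000)  product (-0.047100, 0.000000)
  m=+1: Y*=(0.056032, 0.269617)  Y=(0.319846, -0.065766)  product (0.035653, 0.082551)
Total Σ_m = (0.024206, 0.000000). Multiply by 4.188790: (0.101394, 0.000000). P_1(cos γ) = 0.101394

0.101394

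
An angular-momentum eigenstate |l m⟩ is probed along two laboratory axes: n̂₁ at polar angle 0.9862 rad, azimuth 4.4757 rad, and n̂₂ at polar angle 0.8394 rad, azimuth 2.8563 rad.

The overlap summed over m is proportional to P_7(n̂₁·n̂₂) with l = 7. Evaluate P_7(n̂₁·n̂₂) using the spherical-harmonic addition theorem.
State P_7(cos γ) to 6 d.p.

Addition theorem: P_7(cos γ) = (4π/15) Σ_m Y*_{lm}(Ω₁) Y_{lm}(Ω₂), m = −7…7:
  m=-7: (0.139740, -0.012051) × (0.026148, -0.057583) = (0.002960, -0.008362)  (running Σ = (0.002960, -0.008362))
  m=-6: (-0.052126, 0.343356) × (-0.029835, 0.210254) = (-0.070637, -0.021204)  (running Σ = (-0.067677, -0.029566))
  m=-5: (-0.405494, -0.165426) × (-0.057835, -0.397920) = (-0.042375, 0.170922)  (running Σ = (-0.110051, 0.141356))
  m=-4: (0.109780, -0.152466) × (0.175344, 0.382706) = (0.077599, 0.015279)  (running Σ = (-0.032452, 0.156636))
  m=-3: (-0.160484, -0.186687) × (-0.060254, -0.069408) = (-0.003288, 0.022387)  (running Σ = (-0.035740, 0.179023))
  m=-2: (0.279899, -0.143371) × (-0.273436, -0.175490) = (-0.101695, -0.009917)  (running Σ = (-0.137435, 0.169106))
  m=-1: (-0.028985, -0.120164) × (0.237170, 0.069560) = (0.001484, -0.030516)  (running Σ = (-0.135950, 0.138591))
  m=0: (0.330677, -0.000000) × (0.259770, 0.000000) = (0.085900, 0.000000)  (running Σ = (-0.050050, 0.138591))
  m=1: (0.028985, -0.120164) × (-0.237170, 0.069560) = (0.001484, 0.030516)  (running Σ = (-0.048566, 0.169106))
  m=2: (0.279899, 0.143371) × (-0.273436, 0.175490) = (-0.101695, 0.009917)  (running Σ = (-0.150261, 0.179023))
  m=3: (0.160484, -0.186687) × (0.060254, -0.069408) = (-0.003288, -0.022387)  (running Σ = (-0.153548, 0.156636))
  m=4: (0.109780, 0.152466) × (0.175344, -0.382706) = (0.077599, -0.015279)  (running Σ = (-0.075949, 0.141356))
  m=5: (0.405494, -0.165426) × (0.057835, -0.397920) = (-0.042375, -0.170922)  (running Σ = (-0.118324, -0.029566))
  m=6: (-0.052126, -0.343356) × (-0.029835, -0.210254) = (-0.070637, 0.021204)  (running Σ = (-0.188961, -0.008362))
  m=7: (-0.139740, -0.012051) × (-0.026148, -0.057583) = (0.002960, 0.008362)  (running Σ = (-0.186001, -0.000000))
Σ over m = (-0.186001, -0.000000); ×(4π/15) → (-0.155824, -0.000000). Real part: -0.155824

-0.155824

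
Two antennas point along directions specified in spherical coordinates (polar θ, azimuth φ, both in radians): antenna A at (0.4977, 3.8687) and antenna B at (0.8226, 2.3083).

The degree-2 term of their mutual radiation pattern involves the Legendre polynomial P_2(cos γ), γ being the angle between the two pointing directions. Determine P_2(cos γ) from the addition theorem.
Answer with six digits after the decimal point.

Summing Y*_{l m}(θ₁,φ₁)·Y_{l m}(θ₂,φ₂) over m ∈ [−2, 2]; prefactor 4π/(2·2+1) = 2.513274:
  [-2]  conj(Y_{2,-2})(Ω₁) = +0.010240+0.087441i ; Y_{2,-2}(Ω₂) = -0.019845+0.206543i ; Δ = -0.018263+0.000380i
  [-1]  conj(Y_{2,-1})(Ω₁) = -0.242117-0.215416i ; Y_{2,-1}(Ω₂) = -0.259028-0.285110i ; Δ = +0.001298+0.124829i
  [+0]  conj(Y_{2,0})(Ω₁) = +0.415134-0.000000i ; Y_{2,0}(Ω₂) = +0.122529+0.000000i ; Δ = +0.050866+0.000000i
  [+1]  conj(Y_{2,1})(Ω₁) = +0.242117-0.215416i ; Y_{2,1}(Ω₂) = +0.259028-0.285110i ; Δ = +0.001298-0.124829i
  [+2]  conj(Y_{2,2})(Ω₁) = +0.010240-0.087441i ; Y_{2,2}(Ω₂) = -0.019845-0.206543i ; Δ = -0.018263-0.000380i
Σ over m = +0.016935+0.000000i; ×(4π/5) → +0.042561+0.000000i. Real part: 0.042561

0.042561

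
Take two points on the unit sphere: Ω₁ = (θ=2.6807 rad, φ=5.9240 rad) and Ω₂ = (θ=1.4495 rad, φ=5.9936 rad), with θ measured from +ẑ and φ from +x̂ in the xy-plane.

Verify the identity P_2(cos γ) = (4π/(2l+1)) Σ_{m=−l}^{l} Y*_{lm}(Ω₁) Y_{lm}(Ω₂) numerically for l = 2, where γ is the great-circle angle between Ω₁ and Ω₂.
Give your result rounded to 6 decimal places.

Addition theorem: P_2(cos γ) = (4π/5) Σ_m Y*_{lm}(Ω₁) Y_{lm}(Ω₂), m = −2…2:
  [-2]  conj(Y_{2,-2})(Ω₁) = 0.05752 - 0.05029j ; Y_{2,-2}(Ω₂) = 0.31855 + 0.20832j ; Δ = 0.02880 - 0.00404j
  [-1]  conj(Y_{2,-1})(Ω₁) = -0.28810 + 0.10817j ; Y_{2,-1}(Ω₂) = 0.08893 + 0.02650j ; Δ = -0.02849 + 0.00199j
  [+0]  conj(Y_{2,0})(Ω₁) = 0.44363 + 0.00000j ; Y_{2,0}(Ω₂) = -0.30154 + 0.00000j ; Δ = -0.13377 + 0.00000j
  [+1]  conj(Y_{2,1})(Ω₁) = 0.28810 + 0.10817j ; Y_{2,1}(Ω₂) = -0.08893 + 0.02650j ; Δ = -0.02849 - 0.00199j
  [+2]  conj(Y_{2,2})(Ω₁) = 0.05752 + 0.05029j ; Y_{2,2}(Ω₂) = 0.31855 - 0.20832j ; Δ = 0.02880 + 0.00404j
Total Σ_m = -0.13314 + 0.00000j. Multiply by 2.513274: -0.33463 + 0.00000j. P_2(cos γ) = -0.334627

-0.334627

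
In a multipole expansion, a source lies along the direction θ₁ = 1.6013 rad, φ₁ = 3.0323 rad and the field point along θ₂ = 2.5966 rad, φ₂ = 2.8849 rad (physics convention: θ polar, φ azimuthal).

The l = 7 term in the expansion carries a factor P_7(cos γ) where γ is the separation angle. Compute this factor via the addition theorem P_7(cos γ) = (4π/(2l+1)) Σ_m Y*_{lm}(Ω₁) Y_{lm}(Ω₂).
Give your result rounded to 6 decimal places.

0.287301

Addition theorem: P_7(cos γ) = (4π/15) Σ_m Y*_{lm}(Ω₁) Y_{lm}(Ω₂), m = −7…7:
  [-7]  conj(Y_{7,-7})(Ω₁) = -0.35953 + 0.34519j ; Y_{7,-7}(Ω₂) = 0.00113 - 0.00490j ; Δ = 0.00129 + 0.00215j
  [-6]  conj(Y_{7,-6})(Ω₁) = -0.04510 + 0.03470j ; Y_{7,-6}(Ω₂) = -0.00095 - 0.03104j ; Δ = 0.00112 + 0.00137j
  [-5]  conj(Y_{7,-5})(Ω₁) = 0.30898 - 0.18794j ; Y_{7,-5}(Ω₂) = -0.03312 - 0.11208j ; Δ = -0.03130 - 0.02841j
  [-4]  conj(Y_{7,-4})(Ω₁) = 0.06047 - 0.02826j ; Y_{7,-4}(Ω₂) = -0.15264 - 0.25233j ; Δ = -0.01636 - 0.01095j
  [-3]  conj(Y_{7,-3})(Ω₁) = -0.30737 + 0.10455j ; Y_{7,-3}(Ω₂) = -0.34526 - 0.33484j ; Δ = 0.14113 + 0.06682j
  [-2]  conj(Y_{7,-2})(Ω₁) = -0.06933 + 0.01540j ; Y_{7,-2}(Ω₂) = -0.34542 - 0.19475j ; Δ = 0.02695 + 0.00818j
  [-1]  conj(Y_{7,-1})(Ω₁) = 0.30937 - 0.03395j ; Y_{7,-1}(Ω₂) = 0.10326 + 0.02710j ; Δ = 0.03286 + 0.00488j
  [+0]  conj(Y_{7,0})(Ω₁) = 0.07228 + 0.00000j ; Y_{7,0}(Ω₂) = 0.43646 + 0.00000j ; Δ = 0.03155 + 0.00000j
  [+1]  conj(Y_{7,1})(Ω₁) = -0.30937 - 0.03395j ; Y_{7,1}(Ω₂) = -0.10326 + 0.02710j ; Δ = 0.03286 - 0.00488j
  [+2]  conj(Y_{7,2})(Ω₁) = -0.06933 - 0.01540j ; Y_{7,2}(Ω₂) = -0.34542 + 0.19475j ; Δ = 0.02695 - 0.00818j
  [+3]  conj(Y_{7,3})(Ω₁) = 0.30737 + 0.10455j ; Y_{7,3}(Ω₂) = 0.34526 - 0.33484j ; Δ = 0.14113 - 0.06682j
  [+4]  conj(Y_{7,4})(Ω₁) = 0.06047 + 0.02826j ; Y_{7,4}(Ω₂) = -0.15264 + 0.25233j ; Δ = -0.01636 + 0.01095j
  [+5]  conj(Y_{7,5})(Ω₁) = -0.30898 - 0.18794j ; Y_{7,5}(Ω₂) = 0.03312 - 0.11208j ; Δ = -0.03130 + 0.02841j
  [+6]  conj(Y_{7,6})(Ω₁) = -0.04510 - 0.03470j ; Y_{7,6}(Ω₂) = -0.00095 + 0.03104j ; Δ = 0.00112 - 0.00137j
  [+7]  conj(Y_{7,7})(Ω₁) = 0.35953 + 0.34519j ; Y_{7,7}(Ω₂) = -0.00113 - 0.00490j ; Δ = 0.00129 - 0.00215j
Σ over m = 0.34294 - 0.00000j; ×(4π/15) → 0.28730 - 0.00000j. Real part: 0.287301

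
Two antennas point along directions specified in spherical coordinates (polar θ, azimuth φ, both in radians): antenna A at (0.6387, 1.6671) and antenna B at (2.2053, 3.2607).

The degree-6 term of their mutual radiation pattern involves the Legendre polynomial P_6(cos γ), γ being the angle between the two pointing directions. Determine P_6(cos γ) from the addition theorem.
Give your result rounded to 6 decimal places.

0.329163

Term-by-term m-sum for l=6 (normalisation 4π/13 = 0.966644):
  m=-6: Y*=-0.018165-0.011845i  Y=+0.099567-0.086388i  product -0.002832+0.000390i
  m=-5: Y*=-0.046854+0.089665i  Y=+0.278242-0.188538i  product +0.003869+0.033782i
  m=-4: Y*=+0.254355+0.103134i  Y=+0.382174-0.197233i  product +0.117549-0.010752i
  m=-3: Y*=+0.129138-0.434476i  Y=+0.163499-0.061042i  product -0.005407-0.078919i
  m=-2: Y*=-0.353223-0.068887i  Y=-0.256682+0.062329i  product +0.094960-0.004334i
  m=-1: Y*=+0.011872-0.122899i  Y=-0.286482+0.034284i  product +0.000812+0.035615i
  m=+0: Y*=-0.402522-0.000000i  Y=+0.192238+0.000000i  product -0.077380-0.000000i
  m=+1: Y*=-0.011872-0.122899i  Y=+0.286482+0.034284i  product +0.000812-0.035615i
  m=+2: Y*=-0.353223+0.068887i  Y=-0.256682-0.062329i  product +0.094960+0.004334i
  m=+3: Y*=-0.129138-0.434476i  Y=-0.163499-0.061042i  product -0.005407+0.078919i
  m=+4: Y*=+0.254355-0.103134i  Y=+0.382174+0.197233i  product +0.117549+0.010752i
  m=+5: Y*=+0.046854+0.089665i  Y=-0.278242-0.188538i  product +0.003869-0.033782i
  m=+6: Y*=-0.018165+0.011845i  Y=+0.099567+0.086388i  product -0.002832-0.000390i
Accumulated sum +0.340522+0.000000i; after 4π/(2l+1) scaling, +0.329163+0.000000i ⇒ P_6 = 0.329163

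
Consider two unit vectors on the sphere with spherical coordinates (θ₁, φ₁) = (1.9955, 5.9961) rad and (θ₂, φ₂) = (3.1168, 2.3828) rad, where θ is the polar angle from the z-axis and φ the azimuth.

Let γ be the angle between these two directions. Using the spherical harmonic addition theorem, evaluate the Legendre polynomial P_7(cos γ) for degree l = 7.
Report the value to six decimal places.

-0.034852

Addition theorem: P_7(cos γ) = (4π/15) Σ_m Y*_{lm}(Ω₁) Y_{lm}(Ω₂), m = −7…7:
  m=-7: Y*=-0.110767-0.236017i  Y=-0.000000+0.000000i  product +0.000000+0.000000i
  m=-6: Y*=+0.066673+0.436086i  Y=+0.000000+0.000000i  product -0.000000+0.000000i
  m=-5: Y*=+0.037544-0.275645i  Y=+0.000000+0.000000i  product +0.000000-0.000000i
  m=-4: Y*=+0.067746-0.150707i  Y=+0.000003-0.000000i  product +0.000000-0.000000i
  m=-3: Y*=-0.222646+0.259274i  Y=+0.000087-0.000102i  product +0.000007+0.000045i
  m=-2: Y*=-0.020037+0.012961i  Y=-0.000245-0.004597i  product +0.000064+0.000089i
  m=-1: Y*=+0.321026-0.094780i  Y=-0.073235-0.069438i  product -0.030092-0.015350i
  m=+0: Y*=-0.017022-0.000000i  Y=-1.083167+0.000000i  product +0.018438+0.000000i
  m=+1: Y*=-0.321026-0.094780i  Y=+0.073235-0.069438i  product -0.030092+0.015350i
  m=+2: Y*=-0.020037-0.012961i  Y=-0.000245+0.004597i  product +0.000064-0.000089i
  m=+3: Y*=+0.222646+0.259274i  Y=-0.000087-0.000102i  product +0.000007-0.000045i
  m=+4: Y*=+0.067746+0.150707i  Y=+0.000003+0.000000i  product +0.000000+0.000000i
  m=+5: Y*=-0.037544-0.275645i  Y=-0.000000+0.000000i  product +0.000000+0.000000i
  m=+6: Y*=+0.066673-0.436086i  Y=+0.000000-0.000000i  product -0.000000-0.000000i
  m=+7: Y*=+0.110767-0.236017i  Y=+0.000000+0.000000i  product +0.000000-0.000000i
Total Σ_m = -0.041602-0.000000i. Multiply by 0.837758: -0.034852-0.000000i. P_7(cos γ) = -0.034852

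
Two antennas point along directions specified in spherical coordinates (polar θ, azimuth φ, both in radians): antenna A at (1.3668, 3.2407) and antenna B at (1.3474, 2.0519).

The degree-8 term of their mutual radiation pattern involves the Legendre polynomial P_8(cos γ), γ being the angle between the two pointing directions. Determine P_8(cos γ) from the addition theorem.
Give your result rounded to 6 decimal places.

-0.266241

Summing Y*_{l m}(θ₁,φ₁)·Y_{l m}(θ₂,φ₂) over m ∈ [−8, 8]; prefactor 4π/(2·8+1) = 0.739198:
  m=-8: Y*=0.30591 + 0.31051j  Y=-0.32037 + 0.27383j  product -0.18303 - 0.01571j
  m=-7: Y*=-0.27732 - 0.23064j  Y=-0.08587 - 0.37324j  product -0.06227 + 0.12331j
  m=-6: Y*=-0.10570 - 0.07148j  Y=-0.08262 - 0.02153j  product 0.00719 + 0.00818j
  m=-5: Y*=0.31117 + 0.16819j  Y=0.24143 - 0.26650j  product 0.11995 - 0.04232j
  m=-4: Y*=0.01218 + 0.00510j  Y=0.01266 + 0.03430j  product -0.00002 + 0.00048j
  m=-3: Y*=-0.31754 - 0.09730j  Y=0.32355 + 0.04147j  product -0.09870 - 0.04465j
  m=-2: Y*=0.03741 + 0.00751j  Y=-0.05122 + 0.07351j  product -0.00247 + 0.00237j
  m=-1: Y*=0.31715 + 0.03153j  Y=0.14207 + 0.27215j  product 0.03647 + 0.09079j
  m=+0: Y*=-0.05316 + 0.00000j  Y=-0.10478 + 0.00000j  product 0.00557 + 0.00000j
  m=+1: Y*=-0.31715 + 0.03153j  Y=-0.14207 + 0.27215j  product 0.03647 - 0.09079j
  m=+2: Y*=0.03741 - 0.00751j  Y=-0.05122 - 0.07351j  product -0.00247 - 0.00237j
  m=+3: Y*=0.31754 - 0.09730j  Y=-0.32355 + 0.04147j  product -0.09870 + 0.04465j
  m=+4: Y*=0.01218 - 0.00510j  Y=0.01266 - 0.03430j  product -0.00002 - 0.00048j
  m=+5: Y*=-0.31117 + 0.16819j  Y=-0.24143 - 0.26650j  product 0.11995 + 0.04232j
  m=+6: Y*=-0.10570 + 0.07148j  Y=-0.08262 + 0.02153j  product 0.00719 - 0.00818j
  m=+7: Y*=0.27732 - 0.23064j  Y=0.08587 - 0.37324j  product -0.06227 - 0.12331j
  m=+8: Y*=0.30591 - 0.31051j  Y=-0.32037 - 0.27383j  product -0.18303 + 0.01571j
Accumulated sum -0.36017 - 0.00000j; after 4π/(2l+1) scaling, -0.26624 - 0.00000j ⇒ P_8 = -0.266241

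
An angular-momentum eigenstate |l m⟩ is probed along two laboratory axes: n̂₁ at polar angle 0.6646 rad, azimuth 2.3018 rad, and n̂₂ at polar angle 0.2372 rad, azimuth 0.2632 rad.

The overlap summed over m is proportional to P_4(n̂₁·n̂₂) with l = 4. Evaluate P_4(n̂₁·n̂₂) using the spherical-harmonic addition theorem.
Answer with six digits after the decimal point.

Term-by-term m-sum for l=4 (normalisation 4π/9 = 1.396263):
  m=-4: -0.06252 + 0.01382j × 0.00067 - 0.00117j = -0.00003 + 0.00008j  (running Σ = -0.00003 + 0.00008j)
  m=-3: 0.18782 + 0.13472j × 0.01112 - 0.01121j = 0.00360 - 0.00061j  (running Σ = 0.00357 - 0.00053j)
  m=-2: -0.04611 - 0.42215j × 0.08965 - 0.05210j = -0.02613 - 0.03544j  (running Σ = -0.02255 - 0.03597j)
  m=-1: -0.20507 + 0.22868j × 0.37701 - 0.10158j = -0.05408 + 0.10705j  (running Σ = -0.07663 + 0.07108j)
  m=0: -0.22754 + 0.00000j × 0.62393 + 0.00000j = -0.14197 + 0.00000j  (running Σ = -0.21861 + 0.07108j)
  m=1: 0.20507 + 0.22868j × -0.37701 - 0.10158j = -0.05408 - 0.10705j  (running Σ = -0.27269 - 0.03597j)
  m=2: -0.04611 + 0.42215j × 0.08965 + 0.05210j = -0.02613 + 0.03544j  (running Σ = -0.29881 - 0.00053j)
  m=3: -0.18782 + 0.13472j × -0.01112 - 0.01121j = 0.00360 + 0.00061j  (running Σ = -0.29521 + 0.00008j)
  m=4: -0.06252 - 0.01382j × 0.00067 + 0.00117j = -0.00003 - 0.00008j  (running Σ = -0.29524 + 0.00000j)
Accumulated sum -0.29524 + 0.00000j; after 4π/(2l+1) scaling, -0.41223 + 0.00000j ⇒ P_4 = -0.412233

-0.412233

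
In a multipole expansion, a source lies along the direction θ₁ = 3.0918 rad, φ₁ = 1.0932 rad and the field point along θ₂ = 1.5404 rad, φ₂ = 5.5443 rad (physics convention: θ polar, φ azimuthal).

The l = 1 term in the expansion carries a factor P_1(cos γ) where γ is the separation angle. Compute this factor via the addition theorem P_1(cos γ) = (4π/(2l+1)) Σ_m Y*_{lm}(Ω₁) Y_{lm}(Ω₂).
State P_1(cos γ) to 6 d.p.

Term-by-term m-sum for l=1 (normalisation 4π/3 = 4.188790):
  [-1]  conj(Y_{1,-1})(Ω₁) = +0.007904+0.015272i ; Y_{1,-1}(Ω₂) = +0.255278+0.232571i ; Δ = -0.001534+0.005737i
  [+0]  conj(Y_{1,0})(Ω₁) = -0.487997-0.000000i ; Y_{1,0}(Ω₂) = +0.014849+0.000000i ; Δ = -0.007246-0.000000i
  [+1]  conj(Y_{1,1})(Ω₁) = -0.007904+0.015272i ; Y_{1,1}(Ω₂) = -0.255278+0.232571i ; Δ = -0.001534-0.005737i
Total Σ_m = -0.010315+0.000000i. Multiply by 4.188790: -0.043205+0.000000i. P_1(cos γ) = -0.043205

-0.043205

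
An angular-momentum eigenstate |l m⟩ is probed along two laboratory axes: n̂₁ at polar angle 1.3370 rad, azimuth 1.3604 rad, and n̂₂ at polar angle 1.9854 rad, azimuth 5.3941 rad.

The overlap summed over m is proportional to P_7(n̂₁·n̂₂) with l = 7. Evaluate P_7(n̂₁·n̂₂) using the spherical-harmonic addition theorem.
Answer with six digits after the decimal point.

Term-by-term m-sum for l=7 (normalisation 4π/15 = 0.837758):
  term(m=-7) = -0.110840-0.004262i   from Y*(Ω₁)=-0.410261-0.040344i, Y(Ω₂)=+0.268595-0.016024i
  term(m=-6) = -0.097237-0.130530i   from Y*(Ω₁)=-0.111507+0.350006i, Y(Ω₂)=-0.258220+0.360081i
  term(m=-5) = -0.006296+0.024469i   from Y*(Ω₁)=-0.083906-0.047910i, Y(Ω₂)=-0.068984-0.252237i
  term(m=-4) = +0.058948-0.026809i   from Y*(Ω₁)=-0.233551+0.261390i, Y(Ω₂)=-0.169081-0.074444i
  term(m=-3) = +0.003972+0.001994i   from Y*(Ω₁)=+0.007838+0.010723i, Y(Ω₂)=+0.297657-0.152827i
  term(m=-2) = +0.003340+0.015411i   from Y*(Ω₁)=-0.297691+0.133224i, Y(Ω₂)=+0.009955-0.047313i
  term(m=-1) = -0.011529+0.014295i   from Y*(Ω₁)=+0.011499+0.053846i, Y(Ω₂)=+0.210177+0.259000i
  term(m=+0) = -0.002611-0.000000i   from Y*(Ω₁)=-0.316760-0.000000i, Y(Ω₂)=+0.008244+0.000000i
  term(m=+1) = -0.011529-0.014295i   from Y*(Ω₁)=-0.011499+0.053846i, Y(Ω₂)=-0.210177+0.259000i
  term(m=+2) = +0.003340-0.015411i   from Y*(Ω₁)=-0.297691-0.133224i, Y(Ω₂)=+0.009955+0.047313i
  term(m=+3) = +0.003972-0.001994i   from Y*(Ω₁)=-0.007838+0.010723i, Y(Ω₂)=-0.297657-0.152827i
  term(m=+4) = +0.058948+0.026809i   from Y*(Ω₁)=-0.233551-0.261390i, Y(Ω₂)=-0.169081+0.074444i
  term(m=+5) = -0.006296-0.024469i   from Y*(Ω₁)=+0.083906-0.047910i, Y(Ω₂)=+0.068984-0.252237i
  term(m=+6) = -0.097237+0.130530i   from Y*(Ω₁)=-0.111507-0.350006i, Y(Ω₂)=-0.258220-0.360081i
  term(m=+7) = -0.110840+0.004262i   from Y*(Ω₁)=+0.410261-0.040344i, Y(Ω₂)=-0.268595-0.016024i
Σ over m = -0.321899-0.000000i; ×(4π/15) → -0.269673-0.000000i. Real part: -0.269673

-0.269673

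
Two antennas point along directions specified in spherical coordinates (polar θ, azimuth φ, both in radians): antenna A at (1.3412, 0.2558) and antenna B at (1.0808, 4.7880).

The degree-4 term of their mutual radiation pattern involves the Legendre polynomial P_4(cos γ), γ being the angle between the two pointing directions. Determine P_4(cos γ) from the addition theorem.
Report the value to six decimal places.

Expand P_4 via completeness: Σ_{m} conj(Y_{4,m}) at Ω₁ times Y_{4,m} at Ω₂ —
  m=-4: +0.207150+0.339700i × +0.256038-0.079888i = +0.080176+0.070427i  (running Σ = +0.080176+0.070427i)
  m=-3: +0.189299+0.182605i × -0.090999-0.394269i = +0.054769-0.091252i  (running Σ = +0.134946-0.020824i)
  m=-2: -0.176305-0.098988i × -0.141705+0.021594i = +0.027121+0.010220i  (running Σ = +0.162067-0.010604i)
  m=-1: -0.267517-0.069963i × -0.021511-0.283957i = -0.014112+0.077468i  (running Σ = +0.147955+0.066864i)
  m=0: +0.162915-0.000000i × -0.203914+0.000000i = -0.033221+0.000000i  (running Σ = +0.114734+0.066864i)
  m=1: +0.267517-0.069963i × +0.021511-0.283957i = -0.014112-0.077468i  (running Σ = +0.100622-0.010604i)
  m=2: -0.176305+0.098988i × -0.141705-0.021594i = +0.027121-0.010220i  (running Σ = +0.127743-0.020824i)
  m=3: -0.189299+0.182605i × +0.090999-0.394269i = +0.054769+0.091252i  (running Σ = +0.182512+0.070427i)
  m=4: +0.207150-0.339700i × +0.256038+0.079888i = +0.080176-0.070427i  (running Σ = +0.262689+0.000000i)
Accumulated sum +0.262689+0.000000i; after 4π/(2l+1) scaling, +0.366782+0.000000i ⇒ P_4 = 0.366782

0.366782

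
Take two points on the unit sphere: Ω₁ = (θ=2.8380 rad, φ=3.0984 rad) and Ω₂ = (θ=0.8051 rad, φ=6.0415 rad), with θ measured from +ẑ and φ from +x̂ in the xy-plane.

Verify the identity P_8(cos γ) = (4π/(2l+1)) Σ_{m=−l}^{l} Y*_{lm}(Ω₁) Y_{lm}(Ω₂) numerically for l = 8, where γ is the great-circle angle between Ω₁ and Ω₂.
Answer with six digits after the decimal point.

-0.361787

Term-by-term m-sum for l=8 (normalisation 4π/17 = 0.739198):
  m=-8: Y*=+0.000031-0.000011i  Y=-0.013339+0.035152i  product -0.000000+0.000001i
  m=-7: Y*=+0.000401-0.000125i  Y=-0.017452+0.143524i  product +0.000011+0.000060i
  m=-6: Y*=+0.003288-0.000872i  Y=+0.039466+0.325430i  product +0.000413+0.001036i
  m=-5: Y*=+0.019291-0.004232i  Y=+0.163542+0.431383i  product +0.004981+0.007630i
  m=-4: Y*=+0.083113-0.014504i  Y=+0.181999+0.263726i  product +0.018952+0.019279i
  m=-3: Y*=+0.257580-0.033565i  Y=-0.083333-0.073837i  product -0.023943-0.016222i
  m=-2: Y*=+0.529951-0.045894i  Y=-0.340510-0.178734i  product -0.188656-0.079093i
  m=-1: Y*=+0.559035-0.024161i  Y=-0.066648-0.016429i  product -0.037655-0.007574i
  m=+0: Y*=-0.103497-0.000000i  Y=+0.363636+0.000000i  product -0.037635-0.000000i
  m=+1: Y*=-0.559035-0.024161i  Y=+0.066648-0.016429i  product -0.037655+0.007574i
  m=+2: Y*=+0.529951+0.045894i  Y=-0.340510+0.178734i  product -0.188656+0.079093i
  m=+3: Y*=-0.257580-0.033565i  Y=+0.083333-0.073837i  product -0.023943+0.016222i
  m=+4: Y*=+0.083113+0.014504i  Y=+0.181999-0.263726i  product +0.018952-0.019279i
  m=+5: Y*=-0.019291-0.004232i  Y=-0.163542+0.431383i  product +0.004981-0.007630i
  m=+6: Y*=+0.003288+0.000872i  Y=+0.039466-0.325430i  product +0.000413-0.001036i
  m=+7: Y*=-0.000401-0.000125i  Y=+0.017452+0.143524i  product +0.000011-0.000060i
  m=+8: Y*=+0.000031+0.000011i  Y=-0.013339-0.035152i  product -0.000000-0.000001i
Total Σ_m = -0.489432-0.000000i. Multiply by 0.739198: -0.361787-0.000000i. P_8(cos γ) = -0.361787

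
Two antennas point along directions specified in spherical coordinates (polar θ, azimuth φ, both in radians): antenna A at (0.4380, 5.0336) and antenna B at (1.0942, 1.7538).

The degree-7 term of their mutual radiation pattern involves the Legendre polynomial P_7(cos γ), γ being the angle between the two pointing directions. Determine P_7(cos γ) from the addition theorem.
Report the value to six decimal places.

-0.090798

Summing Y*_{l m}(θ₁,φ₁)·Y_{l m}(θ₂,φ₂) over m ∈ [−7, 7]; prefactor 4π/(2·7+1) = 0.837758:
  [-7]  conj(Y_{7,-7})(Ω₁) = (-0.000962, -0.000774) ; Y_{7,-7}(Ω₂) = (0.209567, 0.062485) ; Δ = (-0.000153, -0.000222)
  [-6]  conj(Y_{7,-6})(Ω₁) = (0.003442, -0.009243) ; Y_{7,-6}(Ω₂) = (-0.192367, 0.376112) ; Δ = (0.002814, 0.003072)
  [-5]  conj(Y_{7,-5})(Ω₁) = (0.048623, 0.001715) ; Y_{7,-5}(Ω₂) = (-0.279639, -0.215144) ; Δ = (-0.013228, -0.010941)
  [-4]  conj(Y_{7,-4})(Ω₁) = (0.046474, 0.158071) ; Y_{7,-4}(Ω₂) = (-0.041218, 0.037037) ; Δ = (-0.007770, -0.004794)
  [-3]  conj(Y_{7,-3})(Ω₁) = (-0.312309, 0.216962) ; Y_{7,-3}(Ω₂) = (-0.184548, -0.301675) ; Δ = (0.123088, 0.054176)
  [-2]  conj(Y_{7,-2})(Ω₁) = (-0.427879, -0.320188) ; Y_{7,-2}(Ω₂) = (0.096127, -0.036843) ; Δ = (-0.052928, -0.015014)
  [-1]  conj(Y_{7,-1})(Ω₁) = (0.080573, -0.242156) ; Y_{7,-1}(Ω₂) = (-0.056663, -0.306166) ; Δ = (-0.078705, -0.010947)
  [+0]  conj(Y_{7,0})(Ω₁) = (-0.379150, -0.000000) ; Y_{7,0}(Ω₂) = (0.144055, 0.000000) ; Δ = (-0.054618, -0.000000)
  [+1]  conj(Y_{7,1})(Ω₁) = (-0.080573, -0.242156) ; Y_{7,1}(Ω₂) = (0.056663, -0.306166) ; Δ = (-0.078705, 0.010947)
  [+2]  conj(Y_{7,2})(Ω₁) = (-0.427879, 0.320188) ; Y_{7,2}(Ω₂) = (0.096127, 0.036843) ; Δ = (-0.052928, 0.015014)
  [+3]  conj(Y_{7,3})(Ω₁) = (0.312309, 0.216962) ; Y_{7,3}(Ω₂) = (0.184548, -0.301675) ; Δ = (0.123088, -0.054176)
  [+4]  conj(Y_{7,4})(Ω₁) = (0.046474, -0.158071) ; Y_{7,4}(Ω₂) = (-0.041218, -0.037037) ; Δ = (-0.007770, 0.004794)
  [+5]  conj(Y_{7,5})(Ω₁) = (-0.048623, 0.001715) ; Y_{7,5}(Ω₂) = (0.279639, -0.215144) ; Δ = (-0.013228, 0.010941)
  [+6]  conj(Y_{7,6})(Ω₁) = (0.003442, 0.009243) ; Y_{7,6}(Ω₂) = (-0.192367, -0.376112) ; Δ = (0.002814, -0.003072)
  [+7]  conj(Y_{7,7})(Ω₁) = (0.000962, -0.000774) ; Y_{7,7}(Ω₂) = (-0.209567, 0.062485) ; Δ = (-0.000153, 0.000222)
Total Σ_m = (-0.108382, -0.000000). Multiply by 0.837758: (-0.090798, -0.000000). P_7(cos γ) = -0.090798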